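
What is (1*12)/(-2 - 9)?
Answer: -12/11 ≈ -1.0909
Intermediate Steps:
(1*12)/(-2 - 9) = 12/(-11) = 12*(-1/11) = -12/11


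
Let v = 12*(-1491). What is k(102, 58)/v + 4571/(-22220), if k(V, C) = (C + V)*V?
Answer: -37034561/33130020 ≈ -1.1179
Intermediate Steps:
k(V, C) = V*(C + V)
v = -17892
k(102, 58)/v + 4571/(-22220) = (102*(58 + 102))/(-17892) + 4571/(-22220) = (102*160)*(-1/17892) + 4571*(-1/22220) = 16320*(-1/17892) - 4571/22220 = -1360/1491 - 4571/22220 = -37034561/33130020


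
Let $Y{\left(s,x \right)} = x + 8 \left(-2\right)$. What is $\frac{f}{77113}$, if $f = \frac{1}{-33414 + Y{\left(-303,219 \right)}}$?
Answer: $- \frac{1}{2560999843} \approx -3.9047 \cdot 10^{-10}$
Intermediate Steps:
$Y{\left(s,x \right)} = -16 + x$ ($Y{\left(s,x \right)} = x - 16 = -16 + x$)
$f = - \frac{1}{33211}$ ($f = \frac{1}{-33414 + \left(-16 + 219\right)} = \frac{1}{-33414 + 203} = \frac{1}{-33211} = - \frac{1}{33211} \approx -3.0111 \cdot 10^{-5}$)
$\frac{f}{77113} = - \frac{1}{33211 \cdot 77113} = \left(- \frac{1}{33211}\right) \frac{1}{77113} = - \frac{1}{2560999843}$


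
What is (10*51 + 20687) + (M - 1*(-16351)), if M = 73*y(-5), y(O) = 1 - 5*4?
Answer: 36161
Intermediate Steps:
y(O) = -19 (y(O) = 1 - 20 = -19)
M = -1387 (M = 73*(-19) = -1387)
(10*51 + 20687) + (M - 1*(-16351)) = (10*51 + 20687) + (-1387 - 1*(-16351)) = (510 + 20687) + (-1387 + 16351) = 21197 + 14964 = 36161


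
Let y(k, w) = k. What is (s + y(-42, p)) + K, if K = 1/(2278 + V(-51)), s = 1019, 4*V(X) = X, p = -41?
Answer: 8852601/9061 ≈ 977.00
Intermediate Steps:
V(X) = X/4
K = 4/9061 (K = 1/(2278 + (1/4)*(-51)) = 1/(2278 - 51/4) = 1/(9061/4) = 4/9061 ≈ 0.00044145)
(s + y(-42, p)) + K = (1019 - 42) + 4/9061 = 977 + 4/9061 = 8852601/9061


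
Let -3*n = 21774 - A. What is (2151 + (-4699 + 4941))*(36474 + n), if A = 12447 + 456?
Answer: 80206181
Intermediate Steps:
A = 12903
n = -2957 (n = -(21774 - 1*12903)/3 = -(21774 - 12903)/3 = -1/3*8871 = -2957)
(2151 + (-4699 + 4941))*(36474 + n) = (2151 + (-4699 + 4941))*(36474 - 2957) = (2151 + 242)*33517 = 2393*33517 = 80206181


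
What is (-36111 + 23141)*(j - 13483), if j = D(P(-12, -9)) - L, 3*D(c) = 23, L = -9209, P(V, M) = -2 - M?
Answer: 166003030/3 ≈ 5.5334e+7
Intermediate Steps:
D(c) = 23/3 (D(c) = (⅓)*23 = 23/3)
j = 27650/3 (j = 23/3 - 1*(-9209) = 23/3 + 9209 = 27650/3 ≈ 9216.7)
(-36111 + 23141)*(j - 13483) = (-36111 + 23141)*(27650/3 - 13483) = -12970*(-12799/3) = 166003030/3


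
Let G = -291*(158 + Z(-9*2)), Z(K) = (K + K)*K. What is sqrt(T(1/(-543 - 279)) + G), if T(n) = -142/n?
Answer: I*sqrt(117822) ≈ 343.25*I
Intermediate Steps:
Z(K) = 2*K**2 (Z(K) = (2*K)*K = 2*K**2)
G = -234546 (G = -291*(158 + 2*(-9*2)**2) = -291*(158 + 2*(-18)**2) = -291*(158 + 2*324) = -291*(158 + 648) = -291*806 = -234546)
sqrt(T(1/(-543 - 279)) + G) = sqrt(-142/(1/(-543 - 279)) - 234546) = sqrt(-142/(1/(-822)) - 234546) = sqrt(-142/(-1/822) - 234546) = sqrt(-142*(-822) - 234546) = sqrt(116724 - 234546) = sqrt(-117822) = I*sqrt(117822)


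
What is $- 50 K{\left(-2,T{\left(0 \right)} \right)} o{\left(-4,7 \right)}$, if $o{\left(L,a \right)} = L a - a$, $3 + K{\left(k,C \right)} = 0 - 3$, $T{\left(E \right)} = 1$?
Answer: $-10500$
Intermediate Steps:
$K{\left(k,C \right)} = -6$ ($K{\left(k,C \right)} = -3 + \left(0 - 3\right) = -3 - 3 = -6$)
$o{\left(L,a \right)} = - a + L a$
$- 50 K{\left(-2,T{\left(0 \right)} \right)} o{\left(-4,7 \right)} = \left(-50\right) \left(-6\right) 7 \left(-1 - 4\right) = 300 \cdot 7 \left(-5\right) = 300 \left(-35\right) = -10500$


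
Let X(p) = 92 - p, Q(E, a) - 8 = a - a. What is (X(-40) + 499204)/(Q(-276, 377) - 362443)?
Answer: -499336/362435 ≈ -1.3777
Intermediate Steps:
Q(E, a) = 8 (Q(E, a) = 8 + (a - a) = 8 + 0 = 8)
(X(-40) + 499204)/(Q(-276, 377) - 362443) = ((92 - 1*(-40)) + 499204)/(8 - 362443) = ((92 + 40) + 499204)/(-362435) = (132 + 499204)*(-1/362435) = 499336*(-1/362435) = -499336/362435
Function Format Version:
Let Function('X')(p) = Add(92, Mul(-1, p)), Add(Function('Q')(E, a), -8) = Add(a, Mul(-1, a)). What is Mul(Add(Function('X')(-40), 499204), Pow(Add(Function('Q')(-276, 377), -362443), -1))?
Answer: Rational(-499336, 362435) ≈ -1.3777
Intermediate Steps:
Function('Q')(E, a) = 8 (Function('Q')(E, a) = Add(8, Add(a, Mul(-1, a))) = Add(8, 0) = 8)
Mul(Add(Function('X')(-40), 499204), Pow(Add(Function('Q')(-276, 377), -362443), -1)) = Mul(Add(Add(92, Mul(-1, -40)), 499204), Pow(Add(8, -362443), -1)) = Mul(Add(Add(92, 40), 499204), Pow(-362435, -1)) = Mul(Add(132, 499204), Rational(-1, 362435)) = Mul(499336, Rational(-1, 362435)) = Rational(-499336, 362435)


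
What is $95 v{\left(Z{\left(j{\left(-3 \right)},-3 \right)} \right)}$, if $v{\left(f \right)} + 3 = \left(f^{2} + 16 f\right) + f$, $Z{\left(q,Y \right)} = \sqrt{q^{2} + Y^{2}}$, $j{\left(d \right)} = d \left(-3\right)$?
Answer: $8265 + 4845 \sqrt{10} \approx 23586.0$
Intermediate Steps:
$j{\left(d \right)} = - 3 d$
$Z{\left(q,Y \right)} = \sqrt{Y^{2} + q^{2}}$
$v{\left(f \right)} = -3 + f^{2} + 17 f$ ($v{\left(f \right)} = -3 + \left(\left(f^{2} + 16 f\right) + f\right) = -3 + \left(f^{2} + 17 f\right) = -3 + f^{2} + 17 f$)
$95 v{\left(Z{\left(j{\left(-3 \right)},-3 \right)} \right)} = 95 \left(-3 + \left(\sqrt{\left(-3\right)^{2} + \left(\left(-3\right) \left(-3\right)\right)^{2}}\right)^{2} + 17 \sqrt{\left(-3\right)^{2} + \left(\left(-3\right) \left(-3\right)\right)^{2}}\right) = 95 \left(-3 + \left(\sqrt{9 + 9^{2}}\right)^{2} + 17 \sqrt{9 + 9^{2}}\right) = 95 \left(-3 + \left(\sqrt{9 + 81}\right)^{2} + 17 \sqrt{9 + 81}\right) = 95 \left(-3 + \left(\sqrt{90}\right)^{2} + 17 \sqrt{90}\right) = 95 \left(-3 + \left(3 \sqrt{10}\right)^{2} + 17 \cdot 3 \sqrt{10}\right) = 95 \left(-3 + 90 + 51 \sqrt{10}\right) = 95 \left(87 + 51 \sqrt{10}\right) = 8265 + 4845 \sqrt{10}$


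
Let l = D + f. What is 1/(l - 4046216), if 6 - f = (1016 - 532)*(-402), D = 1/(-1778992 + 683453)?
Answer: -1095539/4219624025039 ≈ -2.5963e-7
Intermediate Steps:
D = -1/1095539 (D = 1/(-1095539) = -1/1095539 ≈ -9.1279e-7)
f = 194574 (f = 6 - (1016 - 532)*(-402) = 6 - 484*(-402) = 6 - 1*(-194568) = 6 + 194568 = 194574)
l = 213163405385/1095539 (l = -1/1095539 + 194574 = 213163405385/1095539 ≈ 1.9457e+5)
1/(l - 4046216) = 1/(213163405385/1095539 - 4046216) = 1/(-4219624025039/1095539) = -1095539/4219624025039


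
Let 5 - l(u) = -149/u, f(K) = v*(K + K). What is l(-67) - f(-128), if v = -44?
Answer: -754502/67 ≈ -11261.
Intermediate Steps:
f(K) = -88*K (f(K) = -44*(K + K) = -88*K)
l(u) = 5 + 149/u (l(u) = 5 - (-149)/u = 5 + 149/u)
l(-67) - f(-128) = (5 + 149/(-67)) - (-88)*(-128) = (5 + 149*(-1/67)) - 1*11264 = (5 - 149/67) - 11264 = 186/67 - 11264 = -754502/67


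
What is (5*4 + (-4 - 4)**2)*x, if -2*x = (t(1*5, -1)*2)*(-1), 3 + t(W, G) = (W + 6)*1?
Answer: 672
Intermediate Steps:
t(W, G) = 3 + W (t(W, G) = -3 + (W + 6)*1 = -3 + (6 + W)*1 = -3 + (6 + W) = 3 + W)
x = 8 (x = -(3 + 1*5)*2*(-1)/2 = -(3 + 5)*2*(-1)/2 = -8*2*(-1)/2 = -8*(-1) = -1/2*(-16) = 8)
(5*4 + (-4 - 4)**2)*x = (5*4 + (-4 - 4)**2)*8 = (20 + (-8)**2)*8 = (20 + 64)*8 = 84*8 = 672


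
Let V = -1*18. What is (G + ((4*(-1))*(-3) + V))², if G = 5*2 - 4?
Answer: 0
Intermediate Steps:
V = -18
G = 6 (G = 10 - 4 = 6)
(G + ((4*(-1))*(-3) + V))² = (6 + ((4*(-1))*(-3) - 18))² = (6 + (-4*(-3) - 18))² = (6 + (12 - 18))² = (6 - 6)² = 0² = 0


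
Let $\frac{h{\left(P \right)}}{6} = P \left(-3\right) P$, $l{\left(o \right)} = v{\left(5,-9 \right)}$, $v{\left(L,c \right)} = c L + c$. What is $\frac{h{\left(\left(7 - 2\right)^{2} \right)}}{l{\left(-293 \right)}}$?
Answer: $\frac{625}{3} \approx 208.33$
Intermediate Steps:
$v{\left(L,c \right)} = c + L c$ ($v{\left(L,c \right)} = L c + c = c + L c$)
$l{\left(o \right)} = -54$ ($l{\left(o \right)} = - 9 \left(1 + 5\right) = \left(-9\right) 6 = -54$)
$h{\left(P \right)} = - 18 P^{2}$ ($h{\left(P \right)} = 6 P \left(-3\right) P = 6 - 3 P P = 6 \left(- 3 P^{2}\right) = - 18 P^{2}$)
$\frac{h{\left(\left(7 - 2\right)^{2} \right)}}{l{\left(-293 \right)}} = \frac{\left(-18\right) \left(\left(7 - 2\right)^{2}\right)^{2}}{-54} = - 18 \left(5^{2}\right)^{2} \left(- \frac{1}{54}\right) = - 18 \cdot 25^{2} \left(- \frac{1}{54}\right) = \left(-18\right) 625 \left(- \frac{1}{54}\right) = \left(-11250\right) \left(- \frac{1}{54}\right) = \frac{625}{3}$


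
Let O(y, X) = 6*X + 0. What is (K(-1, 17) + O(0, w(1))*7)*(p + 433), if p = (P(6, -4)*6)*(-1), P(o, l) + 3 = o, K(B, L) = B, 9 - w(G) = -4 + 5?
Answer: 139025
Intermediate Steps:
w(G) = 8 (w(G) = 9 - (-4 + 5) = 9 - 1*1 = 9 - 1 = 8)
P(o, l) = -3 + o
O(y, X) = 6*X
p = -18 (p = ((-3 + 6)*6)*(-1) = (3*6)*(-1) = 18*(-1) = -18)
(K(-1, 17) + O(0, w(1))*7)*(p + 433) = (-1 + (6*8)*7)*(-18 + 433) = (-1 + 48*7)*415 = (-1 + 336)*415 = 335*415 = 139025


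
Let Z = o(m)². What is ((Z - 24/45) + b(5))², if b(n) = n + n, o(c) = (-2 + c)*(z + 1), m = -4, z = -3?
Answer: 5299204/225 ≈ 23552.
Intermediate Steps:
o(c) = 4 - 2*c (o(c) = (-2 + c)*(-3 + 1) = (-2 + c)*(-2) = 4 - 2*c)
b(n) = 2*n
Z = 144 (Z = (4 - 2*(-4))² = (4 + 8)² = 12² = 144)
((Z - 24/45) + b(5))² = ((144 - 24/45) + 2*5)² = ((144 - 24/45) + 10)² = ((144 - 1*8/15) + 10)² = ((144 - 8/15) + 10)² = (2152/15 + 10)² = (2302/15)² = 5299204/225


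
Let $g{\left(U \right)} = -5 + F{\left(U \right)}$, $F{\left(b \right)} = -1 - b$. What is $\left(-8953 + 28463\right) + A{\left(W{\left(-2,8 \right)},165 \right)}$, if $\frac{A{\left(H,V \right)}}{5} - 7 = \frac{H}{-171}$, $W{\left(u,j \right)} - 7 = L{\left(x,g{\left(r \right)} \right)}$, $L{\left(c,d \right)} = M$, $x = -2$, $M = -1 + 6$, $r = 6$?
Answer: $\frac{1114045}{57} \approx 19545.0$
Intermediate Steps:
$M = 5$
$g{\left(U \right)} = -6 - U$ ($g{\left(U \right)} = -5 - \left(1 + U\right) = -6 - U$)
$L{\left(c,d \right)} = 5$
$W{\left(u,j \right)} = 12$ ($W{\left(u,j \right)} = 7 + 5 = 12$)
$A{\left(H,V \right)} = 35 - \frac{5 H}{171}$ ($A{\left(H,V \right)} = 35 + 5 \frac{H}{-171} = 35 + 5 H \left(- \frac{1}{171}\right) = 35 + 5 \left(- \frac{H}{171}\right) = 35 - \frac{5 H}{171}$)
$\left(-8953 + 28463\right) + A{\left(W{\left(-2,8 \right)},165 \right)} = \left(-8953 + 28463\right) + \left(35 - \frac{20}{57}\right) = 19510 + \left(35 - \frac{20}{57}\right) = 19510 + \frac{1975}{57} = \frac{1114045}{57}$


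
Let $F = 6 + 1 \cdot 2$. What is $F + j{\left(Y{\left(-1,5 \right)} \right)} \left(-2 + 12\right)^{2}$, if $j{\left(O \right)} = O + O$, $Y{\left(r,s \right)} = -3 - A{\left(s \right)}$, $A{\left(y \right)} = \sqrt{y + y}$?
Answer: $-592 - 200 \sqrt{10} \approx -1224.5$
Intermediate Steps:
$A{\left(y \right)} = \sqrt{2} \sqrt{y}$ ($A{\left(y \right)} = \sqrt{2 y} = \sqrt{2} \sqrt{y}$)
$Y{\left(r,s \right)} = -3 - \sqrt{2} \sqrt{s}$
$j{\left(O \right)} = 2 O$
$F = 8$ ($F = 6 + 2 = 8$)
$F + j{\left(Y{\left(-1,5 \right)} \right)} \left(-2 + 12\right)^{2} = 8 + 2 \left(-3 - \sqrt{2} \sqrt{5}\right) \left(-2 + 12\right)^{2} = 8 + 2 \left(-3 - \sqrt{10}\right) 10^{2} = 8 + \left(-6 - 2 \sqrt{10}\right) 100 = 8 - \left(600 + 200 \sqrt{10}\right) = -592 - 200 \sqrt{10}$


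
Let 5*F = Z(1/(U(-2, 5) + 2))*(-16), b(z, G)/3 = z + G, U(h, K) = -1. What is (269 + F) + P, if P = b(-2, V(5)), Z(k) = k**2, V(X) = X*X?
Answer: 1674/5 ≈ 334.80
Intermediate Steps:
V(X) = X**2
b(z, G) = 3*G + 3*z (b(z, G) = 3*(z + G) = 3*(G + z) = 3*G + 3*z)
P = 69 (P = 3*5**2 + 3*(-2) = 3*25 - 6 = 75 - 6 = 69)
F = -16/5 (F = ((1/(-1 + 2))**2*(-16))/5 = ((1/1)**2*(-16))/5 = (1**2*(-16))/5 = (1*(-16))/5 = (1/5)*(-16) = -16/5 ≈ -3.2000)
(269 + F) + P = (269 - 16/5) + 69 = 1329/5 + 69 = 1674/5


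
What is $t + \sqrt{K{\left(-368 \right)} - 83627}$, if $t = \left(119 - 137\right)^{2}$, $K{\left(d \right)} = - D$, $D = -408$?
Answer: $324 + i \sqrt{83219} \approx 324.0 + 288.48 i$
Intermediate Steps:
$K{\left(d \right)} = 408$ ($K{\left(d \right)} = \left(-1\right) \left(-408\right) = 408$)
$t = 324$ ($t = \left(-18\right)^{2} = 324$)
$t + \sqrt{K{\left(-368 \right)} - 83627} = 324 + \sqrt{408 - 83627} = 324 + \sqrt{-83219} = 324 + i \sqrt{83219}$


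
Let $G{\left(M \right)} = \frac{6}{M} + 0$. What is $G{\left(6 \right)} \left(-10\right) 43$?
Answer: $-430$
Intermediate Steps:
$G{\left(M \right)} = \frac{6}{M}$
$G{\left(6 \right)} \left(-10\right) 43 = \frac{6}{6} \left(-10\right) 43 = 6 \cdot \frac{1}{6} \left(-10\right) 43 = 1 \left(-10\right) 43 = \left(-10\right) 43 = -430$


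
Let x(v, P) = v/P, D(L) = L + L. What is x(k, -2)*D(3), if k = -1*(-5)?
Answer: -15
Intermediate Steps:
k = 5
D(L) = 2*L
x(k, -2)*D(3) = (5/(-2))*(2*3) = (5*(-1/2))*6 = -5/2*6 = -15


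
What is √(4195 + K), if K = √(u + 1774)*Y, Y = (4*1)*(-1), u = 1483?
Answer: √(4195 - 4*√3257) ≈ 62.982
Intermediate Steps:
Y = -4 (Y = 4*(-1) = -4)
K = -4*√3257 (K = √(1483 + 1774)*(-4) = √3257*(-4) = -4*√3257 ≈ -228.28)
√(4195 + K) = √(4195 - 4*√3257)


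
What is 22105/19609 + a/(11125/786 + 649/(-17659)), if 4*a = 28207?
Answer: 3847246370974991/7684620463898 ≈ 500.64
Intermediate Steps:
a = 28207/4 (a = (¼)*28207 = 28207/4 ≈ 7051.8)
22105/19609 + a/(11125/786 + 649/(-17659)) = 22105/19609 + 28207/(4*(11125/786 + 649/(-17659))) = 22105*(1/19609) + 28207/(4*(11125*(1/786) + 649*(-1/17659))) = 22105/19609 + 28207/(4*(11125/786 - 649/17659)) = 22105/19609 + 28207/(4*(195946261/13879974)) = 22105/19609 + (28207/4)*(13879974/195946261) = 22105/19609 + 195756213309/391892522 = 3847246370974991/7684620463898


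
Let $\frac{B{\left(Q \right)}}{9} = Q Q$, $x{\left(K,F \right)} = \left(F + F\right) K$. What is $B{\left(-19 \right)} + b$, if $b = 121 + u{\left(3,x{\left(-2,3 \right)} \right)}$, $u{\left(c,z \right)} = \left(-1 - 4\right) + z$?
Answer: $3353$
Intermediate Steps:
$x{\left(K,F \right)} = 2 F K$
$u{\left(c,z \right)} = -5 + z$
$B{\left(Q \right)} = 9 Q^{2}$ ($B{\left(Q \right)} = 9 Q Q = 9 Q^{2}$)
$b = 104$ ($b = 121 + \left(-5 + 2 \cdot 3 \left(-2\right)\right) = 121 - 17 = 104$)
$B{\left(-19 \right)} + b = 9 \left(-19\right)^{2} + 104 = 9 \cdot 361 + 104 = 3249 + 104 = 3353$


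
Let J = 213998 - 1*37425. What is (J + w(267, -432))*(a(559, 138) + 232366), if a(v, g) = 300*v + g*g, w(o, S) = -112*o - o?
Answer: 61358542220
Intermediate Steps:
w(o, S) = -113*o
J = 176573 (J = 213998 - 37425 = 176573)
a(v, g) = g**2 + 300*v (a(v, g) = 300*v + g**2 = g**2 + 300*v)
(J + w(267, -432))*(a(559, 138) + 232366) = (176573 - 113*267)*((138**2 + 300*559) + 232366) = (176573 - 30171)*((19044 + 167700) + 232366) = 146402*(186744 + 232366) = 146402*419110 = 61358542220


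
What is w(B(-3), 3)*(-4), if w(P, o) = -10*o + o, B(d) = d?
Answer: 108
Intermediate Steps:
w(P, o) = -9*o
w(B(-3), 3)*(-4) = -9*3*(-4) = -27*(-4) = 108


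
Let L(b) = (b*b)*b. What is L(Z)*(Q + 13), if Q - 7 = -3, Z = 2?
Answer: 136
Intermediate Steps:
Q = 4 (Q = 7 - 3 = 4)
L(b) = b³ (L(b) = b²*b = b³)
L(Z)*(Q + 13) = 2³*(4 + 13) = 8*17 = 136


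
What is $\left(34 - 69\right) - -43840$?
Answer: $43805$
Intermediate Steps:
$\left(34 - 69\right) - -43840 = -35 + 43840 = 43805$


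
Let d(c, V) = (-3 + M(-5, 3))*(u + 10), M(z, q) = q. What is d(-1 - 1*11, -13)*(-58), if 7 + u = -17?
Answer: 0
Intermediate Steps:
u = -24 (u = -7 - 17 = -24)
d(c, V) = 0 (d(c, V) = (-3 + 3)*(-24 + 10) = 0*(-14) = 0)
d(-1 - 1*11, -13)*(-58) = 0*(-58) = 0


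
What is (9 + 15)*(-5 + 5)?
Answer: 0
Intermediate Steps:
(9 + 15)*(-5 + 5) = 24*0 = 0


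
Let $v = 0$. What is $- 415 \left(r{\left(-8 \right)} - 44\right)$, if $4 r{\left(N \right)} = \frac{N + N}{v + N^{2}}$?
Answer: $\frac{292575}{16} \approx 18286.0$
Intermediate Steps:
$r{\left(N \right)} = \frac{1}{2 N}$ ($r{\left(N \right)} = \frac{\left(N + N\right) \frac{1}{0 + N^{2}}}{4} = \frac{2 N \frac{1}{N^{2}}}{4} = \frac{2 \frac{1}{N}}{4} = \frac{1}{2 N}$)
$- 415 \left(r{\left(-8 \right)} - 44\right) = - 415 \left(\frac{1}{2 \left(-8\right)} - 44\right) = - 415 \left(\frac{1}{2} \left(- \frac{1}{8}\right) - 44\right) = - 415 \left(- \frac{1}{16} - 44\right) = \left(-415\right) \left(- \frac{705}{16}\right) = \frac{292575}{16}$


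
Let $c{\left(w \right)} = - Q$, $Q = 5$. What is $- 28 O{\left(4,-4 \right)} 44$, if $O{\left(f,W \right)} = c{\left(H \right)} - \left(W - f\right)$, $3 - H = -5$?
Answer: $-3696$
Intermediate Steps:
$H = 8$ ($H = 3 - -5 = 3 + 5 = 8$)
$c{\left(w \right)} = -5$ ($c{\left(w \right)} = \left(-1\right) 5 = -5$)
$O{\left(f,W \right)} = -5 + f - W$ ($O{\left(f,W \right)} = -5 - \left(W - f\right) = -5 + f - W$)
$- 28 O{\left(4,-4 \right)} 44 = - 28 \left(-5 + 4 - -4\right) 44 = - 28 \left(-5 + 4 + 4\right) 44 = \left(-28\right) 3 \cdot 44 = \left(-84\right) 44 = -3696$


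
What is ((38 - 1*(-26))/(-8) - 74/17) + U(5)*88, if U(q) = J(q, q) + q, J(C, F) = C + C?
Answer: 22230/17 ≈ 1307.6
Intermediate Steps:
J(C, F) = 2*C
U(q) = 3*q (U(q) = 2*q + q = 3*q)
((38 - 1*(-26))/(-8) - 74/17) + U(5)*88 = ((38 - 1*(-26))/(-8) - 74/17) + (3*5)*88 = ((38 + 26)*(-⅛) - 74*1/17) + 15*88 = (64*(-⅛) - 74/17) + 1320 = (-8 - 74/17) + 1320 = -210/17 + 1320 = 22230/17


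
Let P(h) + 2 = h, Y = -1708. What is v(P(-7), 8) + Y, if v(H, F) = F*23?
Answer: -1524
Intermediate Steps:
P(h) = -2 + h
v(H, F) = 23*F
v(P(-7), 8) + Y = 23*8 - 1708 = 184 - 1708 = -1524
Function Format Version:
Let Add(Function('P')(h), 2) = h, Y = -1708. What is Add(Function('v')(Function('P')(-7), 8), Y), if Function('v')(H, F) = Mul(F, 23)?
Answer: -1524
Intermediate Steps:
Function('P')(h) = Add(-2, h)
Function('v')(H, F) = Mul(23, F)
Add(Function('v')(Function('P')(-7), 8), Y) = Add(Mul(23, 8), -1708) = Add(184, -1708) = -1524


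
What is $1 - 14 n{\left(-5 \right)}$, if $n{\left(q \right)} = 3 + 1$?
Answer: $-55$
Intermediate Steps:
$n{\left(q \right)} = 4$
$1 - 14 n{\left(-5 \right)} = 1 - 56 = -55$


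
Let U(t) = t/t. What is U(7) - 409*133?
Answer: -54396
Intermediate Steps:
U(t) = 1
U(7) - 409*133 = 1 - 409*133 = 1 - 54397 = -54396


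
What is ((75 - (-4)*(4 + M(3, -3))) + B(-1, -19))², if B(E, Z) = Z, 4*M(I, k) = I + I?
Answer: 6084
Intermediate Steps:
M(I, k) = I/2 (M(I, k) = (I + I)/4 = (2*I)/4 = I/2)
((75 - (-4)*(4 + M(3, -3))) + B(-1, -19))² = ((75 - (-4)*(4 + (½)*3)) - 19)² = ((75 - (-4)*(4 + 3/2)) - 19)² = ((75 - (-4)*11/2) - 19)² = ((75 - 1*(-22)) - 19)² = ((75 + 22) - 19)² = (97 - 19)² = 78² = 6084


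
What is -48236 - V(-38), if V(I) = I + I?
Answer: -48160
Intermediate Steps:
V(I) = 2*I
-48236 - V(-38) = -48236 - 2*(-38) = -48236 - 1*(-76) = -48236 + 76 = -48160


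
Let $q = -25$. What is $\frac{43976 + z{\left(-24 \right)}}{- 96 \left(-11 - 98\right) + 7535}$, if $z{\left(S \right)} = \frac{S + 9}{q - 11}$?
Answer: $\frac{527717}{215988} \approx 2.4433$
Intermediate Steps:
$z{\left(S \right)} = - \frac{1}{4} - \frac{S}{36}$ ($z{\left(S \right)} = \frac{S + 9}{-25 - 11} = \frac{9 + S}{-36} = \left(9 + S\right) \left(- \frac{1}{36}\right) = - \frac{1}{4} - \frac{S}{36}$)
$\frac{43976 + z{\left(-24 \right)}}{- 96 \left(-11 - 98\right) + 7535} = \frac{43976 - - \frac{5}{12}}{- 96 \left(-11 - 98\right) + 7535} = \frac{43976 + \left(- \frac{1}{4} + \frac{2}{3}\right)}{\left(-96\right) \left(-109\right) + 7535} = \frac{43976 + \frac{5}{12}}{10464 + 7535} = \frac{527717}{12 \cdot 17999} = \frac{527717}{12} \cdot \frac{1}{17999} = \frac{527717}{215988}$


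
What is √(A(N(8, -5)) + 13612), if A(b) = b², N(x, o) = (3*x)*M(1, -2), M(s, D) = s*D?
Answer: 2*√3979 ≈ 126.16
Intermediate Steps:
M(s, D) = D*s
N(x, o) = -6*x (N(x, o) = (3*x)*(-2*1) = (3*x)*(-2) = -6*x)
√(A(N(8, -5)) + 13612) = √((-6*8)² + 13612) = √((-48)² + 13612) = √(2304 + 13612) = √15916 = 2*√3979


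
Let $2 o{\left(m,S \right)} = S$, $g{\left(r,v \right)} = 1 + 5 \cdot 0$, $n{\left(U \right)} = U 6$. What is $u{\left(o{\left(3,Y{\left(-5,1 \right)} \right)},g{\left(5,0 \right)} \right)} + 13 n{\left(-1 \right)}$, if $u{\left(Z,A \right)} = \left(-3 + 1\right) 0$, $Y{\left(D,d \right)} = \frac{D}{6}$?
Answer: $-78$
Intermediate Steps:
$n{\left(U \right)} = 6 U$
$g{\left(r,v \right)} = 1$ ($g{\left(r,v \right)} = 1 + 0 = 1$)
$Y{\left(D,d \right)} = \frac{D}{6}$ ($Y{\left(D,d \right)} = D \frac{1}{6} = \frac{D}{6}$)
$o{\left(m,S \right)} = \frac{S}{2}$
$u{\left(Z,A \right)} = 0$ ($u{\left(Z,A \right)} = \left(-2\right) 0 = 0$)
$u{\left(o{\left(3,Y{\left(-5,1 \right)} \right)},g{\left(5,0 \right)} \right)} + 13 n{\left(-1 \right)} = 0 + 13 \cdot 6 \left(-1\right) = 0 + 13 \left(-6\right) = 0 - 78 = -78$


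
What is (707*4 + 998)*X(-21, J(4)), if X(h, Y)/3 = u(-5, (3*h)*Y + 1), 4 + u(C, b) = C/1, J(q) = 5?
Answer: -103302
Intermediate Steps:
u(C, b) = -4 + C (u(C, b) = -4 + C/1 = -4 + C*1 = -4 + C)
X(h, Y) = -27 (X(h, Y) = 3*(-4 - 5) = 3*(-9) = -27)
(707*4 + 998)*X(-21, J(4)) = (707*4 + 998)*(-27) = (2828 + 998)*(-27) = 3826*(-27) = -103302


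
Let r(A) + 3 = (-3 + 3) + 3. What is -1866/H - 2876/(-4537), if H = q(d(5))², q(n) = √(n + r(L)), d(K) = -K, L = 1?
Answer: 8480422/22685 ≈ 373.83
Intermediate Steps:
r(A) = 0 (r(A) = -3 + ((-3 + 3) + 3) = -3 + (0 + 3) = -3 + 3 = 0)
q(n) = √n (q(n) = √(n + 0) = √n)
H = -5 (H = (√(-1*5))² = (√(-5))² = (I*√5)² = -5)
-1866/H - 2876/(-4537) = -1866/(-5) - 2876/(-4537) = -1866*(-⅕) - 2876*(-1/4537) = 1866/5 + 2876/4537 = 8480422/22685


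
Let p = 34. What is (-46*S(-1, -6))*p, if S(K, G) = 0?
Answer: 0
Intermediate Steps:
(-46*S(-1, -6))*p = -46*0*34 = 0*34 = 0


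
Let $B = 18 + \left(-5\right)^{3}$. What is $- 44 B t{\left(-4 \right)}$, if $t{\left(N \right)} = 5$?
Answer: $23540$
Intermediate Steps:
$B = -107$ ($B = 18 - 125 = -107$)
$- 44 B t{\left(-4 \right)} = \left(-44\right) \left(-107\right) 5 = 4708 \cdot 5 = 23540$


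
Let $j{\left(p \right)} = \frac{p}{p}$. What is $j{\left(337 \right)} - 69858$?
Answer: $-69857$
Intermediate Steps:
$j{\left(p \right)} = 1$
$j{\left(337 \right)} - 69858 = 1 - 69858 = -69857$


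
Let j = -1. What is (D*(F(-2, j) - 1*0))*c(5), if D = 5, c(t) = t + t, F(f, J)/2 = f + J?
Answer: -300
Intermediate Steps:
F(f, J) = 2*J + 2*f (F(f, J) = 2*(f + J) = 2*(J + f) = 2*J + 2*f)
c(t) = 2*t
(D*(F(-2, j) - 1*0))*c(5) = (5*((2*(-1) + 2*(-2)) - 1*0))*(2*5) = (5*((-2 - 4) + 0))*10 = (5*(-6 + 0))*10 = (5*(-6))*10 = -30*10 = -300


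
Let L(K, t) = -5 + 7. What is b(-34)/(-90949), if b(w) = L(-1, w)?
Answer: -2/90949 ≈ -2.1990e-5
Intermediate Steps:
L(K, t) = 2
b(w) = 2
b(-34)/(-90949) = 2/(-90949) = 2*(-1/90949) = -2/90949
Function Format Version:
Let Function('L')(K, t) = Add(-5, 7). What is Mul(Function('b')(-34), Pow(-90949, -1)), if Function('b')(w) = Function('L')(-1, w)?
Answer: Rational(-2, 90949) ≈ -2.1990e-5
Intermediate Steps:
Function('L')(K, t) = 2
Function('b')(w) = 2
Mul(Function('b')(-34), Pow(-90949, -1)) = Mul(2, Pow(-90949, -1)) = Mul(2, Rational(-1, 90949)) = Rational(-2, 90949)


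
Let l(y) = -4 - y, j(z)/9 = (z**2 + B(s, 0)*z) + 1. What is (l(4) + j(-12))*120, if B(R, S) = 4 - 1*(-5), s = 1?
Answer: 39000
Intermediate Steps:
B(R, S) = 9 (B(R, S) = 4 + 5 = 9)
j(z) = 9 + 9*z**2 + 81*z (j(z) = 9*((z**2 + 9*z) + 1) = 9*(1 + z**2 + 9*z) = 9 + 9*z**2 + 81*z)
(l(4) + j(-12))*120 = ((-4 - 1*4) + (9 + 9*(-12)**2 + 81*(-12)))*120 = ((-4 - 4) + (9 + 9*144 - 972))*120 = (-8 + (9 + 1296 - 972))*120 = (-8 + 333)*120 = 325*120 = 39000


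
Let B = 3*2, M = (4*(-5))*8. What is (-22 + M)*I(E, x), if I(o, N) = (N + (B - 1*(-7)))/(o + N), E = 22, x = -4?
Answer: -91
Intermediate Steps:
M = -160 (M = -20*8 = -160)
B = 6
I(o, N) = (13 + N)/(N + o) (I(o, N) = (N + (6 - 1*(-7)))/(o + N) = (N + (6 + 7))/(N + o) = (N + 13)/(N + o) = (13 + N)/(N + o))
(-22 + M)*I(E, x) = (-22 - 160)*((13 - 4)/(-4 + 22)) = -182*9/18 = -91*9/9 = -182*½ = -91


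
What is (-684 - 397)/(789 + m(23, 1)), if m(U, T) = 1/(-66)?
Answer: -71346/52073 ≈ -1.3701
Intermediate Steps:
m(U, T) = -1/66
(-684 - 397)/(789 + m(23, 1)) = (-684 - 397)/(789 - 1/66) = -1081/52073/66 = -1081*66/52073 = -71346/52073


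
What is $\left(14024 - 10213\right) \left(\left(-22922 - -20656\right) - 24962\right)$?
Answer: $-103765908$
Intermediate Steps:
$\left(14024 - 10213\right) \left(\left(-22922 - -20656\right) - 24962\right) = 3811 \left(\left(-22922 + 20656\right) - 24962\right) = 3811 \left(-2266 - 24962\right) = 3811 \left(-27228\right) = -103765908$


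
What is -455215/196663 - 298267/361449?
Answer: -223195089556/71083644687 ≈ -3.1399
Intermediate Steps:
-455215/196663 - 298267/361449 = -223195089556/71083644687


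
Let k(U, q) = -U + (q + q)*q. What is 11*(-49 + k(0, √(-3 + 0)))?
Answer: -605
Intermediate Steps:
k(U, q) = -U + 2*q² (k(U, q) = -U + (2*q)*q = -U + 2*q²)
11*(-49 + k(0, √(-3 + 0))) = 11*(-49 + (-1*0 + 2*(√(-3 + 0))²)) = 11*(-49 + (0 + 2*(√(-3))²)) = 11*(-49 + (0 + 2*(I*√3)²)) = 11*(-49 + (0 + 2*(-3))) = 11*(-49 + (0 - 6)) = 11*(-49 - 6) = 11*(-55) = -605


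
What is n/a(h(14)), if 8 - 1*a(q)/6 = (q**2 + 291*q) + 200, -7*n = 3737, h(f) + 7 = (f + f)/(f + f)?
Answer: -3737/63756 ≈ -0.058614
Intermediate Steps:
h(f) = -6 (h(f) = -7 + (f + f)/(f + f) = -7 + (2*f)/((2*f)) = -7 + (2*f)*(1/(2*f)) = -7 + 1 = -6)
n = -3737/7 (n = -1/7*3737 = -3737/7 ≈ -533.86)
a(q) = -1152 - 1746*q - 6*q**2 (a(q) = 48 - 6*((q**2 + 291*q) + 200) = 48 - 6*(200 + q**2 + 291*q) = 48 + (-1200 - 1746*q - 6*q**2) = -1152 - 1746*q - 6*q**2)
n/a(h(14)) = -3737/(7*(-1152 - 1746*(-6) - 6*(-6)**2)) = -3737/(7*(-1152 + 10476 - 6*36)) = -3737/(7*(-1152 + 10476 - 216)) = -3737/7/9108 = -3737/7*1/9108 = -3737/63756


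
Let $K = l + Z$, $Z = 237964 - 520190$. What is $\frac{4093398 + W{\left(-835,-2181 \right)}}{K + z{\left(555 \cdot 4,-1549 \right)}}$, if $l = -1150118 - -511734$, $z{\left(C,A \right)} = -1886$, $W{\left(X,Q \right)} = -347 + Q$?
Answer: $- \frac{2045435}{461248} \approx -4.4346$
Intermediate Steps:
$Z = -282226$ ($Z = 237964 - 520190 = -282226$)
$l = -638384$ ($l = -1150118 + 511734 = -638384$)
$K = -920610$ ($K = -638384 - 282226 = -920610$)
$\frac{4093398 + W{\left(-835,-2181 \right)}}{K + z{\left(555 \cdot 4,-1549 \right)}} = \frac{4093398 - 2528}{-920610 - 1886} = \frac{4093398 - 2528}{-922496} = 4090870 \left(- \frac{1}{922496}\right) = - \frac{2045435}{461248}$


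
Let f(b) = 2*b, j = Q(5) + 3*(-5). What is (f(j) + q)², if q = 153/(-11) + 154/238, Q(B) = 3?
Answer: 48553024/34969 ≈ 1388.5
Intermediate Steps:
j = -12 (j = 3 + 3*(-5) = 3 - 15 = -12)
q = -2480/187 (q = 153*(-1/11) + 154*(1/238) = -153/11 + 11/17 = -2480/187 ≈ -13.262)
(f(j) + q)² = (2*(-12) - 2480/187)² = (-24 - 2480/187)² = (-6968/187)² = 48553024/34969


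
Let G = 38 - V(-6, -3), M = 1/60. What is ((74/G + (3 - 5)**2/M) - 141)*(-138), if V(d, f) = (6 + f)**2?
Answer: -406410/29 ≈ -14014.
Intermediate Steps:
M = 1/60 ≈ 0.016667
G = 29 (G = 38 - (6 - 3)**2 = 38 - 1*3**2 = 38 - 1*9 = 38 - 9 = 29)
((74/G + (3 - 5)**2/M) - 141)*(-138) = ((74/29 + (3 - 5)**2/(1/60)) - 141)*(-138) = ((74*(1/29) + (-2)**2*60) - 141)*(-138) = ((74/29 + 4*60) - 141)*(-138) = ((74/29 + 240) - 141)*(-138) = (7034/29 - 141)*(-138) = (2945/29)*(-138) = -406410/29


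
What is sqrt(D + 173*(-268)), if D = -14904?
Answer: 34*I*sqrt(53) ≈ 247.52*I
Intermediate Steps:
sqrt(D + 173*(-268)) = sqrt(-14904 + 173*(-268)) = sqrt(-14904 - 46364) = sqrt(-61268) = 34*I*sqrt(53)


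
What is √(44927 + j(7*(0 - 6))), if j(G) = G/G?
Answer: 24*√78 ≈ 211.96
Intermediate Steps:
j(G) = 1
√(44927 + j(7*(0 - 6))) = √(44927 + 1) = √44928 = 24*√78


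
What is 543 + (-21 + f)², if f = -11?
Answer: 1567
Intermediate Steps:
543 + (-21 + f)² = 543 + (-21 - 11)² = 543 + (-32)² = 543 + 1024 = 1567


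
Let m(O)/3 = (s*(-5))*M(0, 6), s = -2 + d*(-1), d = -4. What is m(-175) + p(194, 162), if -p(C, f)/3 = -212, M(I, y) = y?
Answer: 456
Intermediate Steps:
p(C, f) = 636 (p(C, f) = -3*(-212) = 636)
s = 2 (s = -2 - 4*(-1) = -2 + 4 = 2)
m(O) = -180 (m(O) = 3*((2*(-5))*6) = 3*(-10*6) = 3*(-60) = -180)
m(-175) + p(194, 162) = -180 + 636 = 456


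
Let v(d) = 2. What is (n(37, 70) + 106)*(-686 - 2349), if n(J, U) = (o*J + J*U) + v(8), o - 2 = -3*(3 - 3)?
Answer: -8413020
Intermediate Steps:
o = 2 (o = 2 - 3*(3 - 3) = 2 - 3*0 = 2 + 0 = 2)
n(J, U) = 2 + 2*J + J*U (n(J, U) = (2*J + J*U) + 2 = 2 + 2*J + J*U)
(n(37, 70) + 106)*(-686 - 2349) = ((2 + 2*37 + 37*70) + 106)*(-686 - 2349) = ((2 + 74 + 2590) + 106)*(-3035) = (2666 + 106)*(-3035) = 2772*(-3035) = -8413020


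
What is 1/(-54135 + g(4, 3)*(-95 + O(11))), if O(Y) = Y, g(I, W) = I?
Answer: -1/54471 ≈ -1.8358e-5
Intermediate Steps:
1/(-54135 + g(4, 3)*(-95 + O(11))) = 1/(-54135 + 4*(-95 + 11)) = 1/(-54135 + 4*(-84)) = 1/(-54135 - 336) = 1/(-54471) = -1/54471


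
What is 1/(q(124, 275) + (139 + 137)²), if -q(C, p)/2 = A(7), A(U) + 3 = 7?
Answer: 1/76168 ≈ 1.3129e-5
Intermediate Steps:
A(U) = 4 (A(U) = -3 + 7 = 4)
q(C, p) = -8 (q(C, p) = -2*4 = -8)
1/(q(124, 275) + (139 + 137)²) = 1/(-8 + (139 + 137)²) = 1/(-8 + 276²) = 1/(-8 + 76176) = 1/76168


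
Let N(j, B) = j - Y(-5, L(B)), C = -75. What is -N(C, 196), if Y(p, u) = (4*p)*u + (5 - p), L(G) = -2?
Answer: 125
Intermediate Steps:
Y(p, u) = 5 - p + 4*p*u (Y(p, u) = 4*p*u + (5 - p) = 5 - p + 4*p*u)
N(j, B) = -50 + j (N(j, B) = j - (5 - 1*(-5) + 4*(-5)*(-2)) = j - (5 + 5 + 40) = j - 1*50 = j - 50 = -50 + j)
-N(C, 196) = -(-50 - 75) = -1*(-125) = 125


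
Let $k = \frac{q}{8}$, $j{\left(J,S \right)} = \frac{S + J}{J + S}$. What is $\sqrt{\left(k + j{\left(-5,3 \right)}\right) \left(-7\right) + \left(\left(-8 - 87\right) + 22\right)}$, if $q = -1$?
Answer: $\frac{i \sqrt{1266}}{4} \approx 8.8952 i$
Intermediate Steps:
$j{\left(J,S \right)} = 1$ ($j{\left(J,S \right)} = \frac{J + S}{J + S} = 1$)
$k = - \frac{1}{8} \approx -0.125$
$\sqrt{\left(k + j{\left(-5,3 \right)}\right) \left(-7\right) + \left(\left(-8 - 87\right) + 22\right)} = \sqrt{\left(- \frac{1}{8} + 1\right) \left(-7\right) + \left(\left(-8 - 87\right) + 22\right)} = \sqrt{\frac{7}{8} \left(-7\right) + \left(\left(-8 - 87\right) + 22\right)} = \sqrt{- \frac{49}{8} + \left(-95 + 22\right)} = \sqrt{- \frac{49}{8} - 73} = \sqrt{- \frac{633}{8}} = \frac{i \sqrt{1266}}{4}$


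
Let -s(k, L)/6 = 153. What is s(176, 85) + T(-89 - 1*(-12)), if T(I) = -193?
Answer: -1111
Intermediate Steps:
s(k, L) = -918 (s(k, L) = -6*153 = -918)
s(176, 85) + T(-89 - 1*(-12)) = -918 - 193 = -1111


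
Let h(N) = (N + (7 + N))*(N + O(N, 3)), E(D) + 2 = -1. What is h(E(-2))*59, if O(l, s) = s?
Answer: 0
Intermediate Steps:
E(D) = -3 (E(D) = -2 - 1 = -3)
h(N) = (3 + N)*(7 + 2*N) (h(N) = (N + (7 + N))*(N + 3) = (7 + 2*N)*(3 + N) = (3 + N)*(7 + 2*N))
h(E(-2))*59 = (21 + 2*(-3)² + 13*(-3))*59 = (21 + 2*9 - 39)*59 = (21 + 18 - 39)*59 = 0*59 = 0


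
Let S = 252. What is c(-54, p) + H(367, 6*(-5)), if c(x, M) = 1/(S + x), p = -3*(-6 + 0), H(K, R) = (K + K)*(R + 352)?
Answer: 46796905/198 ≈ 2.3635e+5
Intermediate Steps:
H(K, R) = 2*K*(352 + R) (H(K, R) = (2*K)*(352 + R) = 2*K*(352 + R))
p = 18 (p = -3*(-6) = 18)
c(x, M) = 1/(252 + x)
c(-54, p) + H(367, 6*(-5)) = 1/(252 - 54) + 2*367*(352 + 6*(-5)) = 1/198 + 2*367*(352 - 30) = 1/198 + 2*367*322 = 1/198 + 236348 = 46796905/198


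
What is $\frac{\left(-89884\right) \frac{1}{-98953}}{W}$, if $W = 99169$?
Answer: $\frac{89884}{9813070057} \approx 9.1596 \cdot 10^{-6}$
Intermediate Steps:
$\frac{\left(-89884\right) \frac{1}{-98953}}{W} = \frac{\left(-89884\right) \frac{1}{-98953}}{99169} = \left(-89884\right) \left(- \frac{1}{98953}\right) \frac{1}{99169} = \frac{89884}{98953} \cdot \frac{1}{99169} = \frac{89884}{9813070057}$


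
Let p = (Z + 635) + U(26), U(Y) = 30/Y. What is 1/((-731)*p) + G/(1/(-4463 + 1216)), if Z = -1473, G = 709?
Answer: -18307745961514/7952549 ≈ -2.3021e+6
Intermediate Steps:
p = -10879/13 (p = (-1473 + 635) + 30/26 = -838 + 30*(1/26) = -838 + 15/13 = -10879/13 ≈ -836.85)
1/((-731)*p) + G/(1/(-4463 + 1216)) = 1/((-731)*(-10879/13)) + 709/(1/(-4463 + 1216)) = -1/731*(-13/10879) + 709/(1/(-3247)) = 13/7952549 + 709/(-1/3247) = 13/7952549 + 709*(-3247) = 13/7952549 - 2302123 = -18307745961514/7952549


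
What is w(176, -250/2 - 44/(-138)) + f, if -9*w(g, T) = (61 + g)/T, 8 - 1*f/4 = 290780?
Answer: -10006044247/8603 ≈ -1.1631e+6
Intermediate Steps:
f = -1163088 (f = 32 - 4*290780 = 32 - 1163120 = -1163088)
w(g, T) = -(61 + g)/(9*T)
w(176, -250/2 - 44/(-138)) + f = (-61 - 1*176)/(9*(-250/2 - 44/(-138))) - 1163088 = (-61 - 176)/(9*(-250*½ - 44*(-1/138))) - 1163088 = (⅑)*(-237)/(-125 + 22/69) - 1163088 = (⅑)*(-237)/(-8603/69) - 1163088 = (⅑)*(-69/8603)*(-237) - 1163088 = 1817/8603 - 1163088 = -10006044247/8603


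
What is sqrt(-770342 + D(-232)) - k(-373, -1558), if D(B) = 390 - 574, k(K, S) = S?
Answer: 1558 + 3*I*sqrt(85614) ≈ 1558.0 + 877.8*I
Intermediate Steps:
D(B) = -184
sqrt(-770342 + D(-232)) - k(-373, -1558) = sqrt(-770342 - 184) - 1*(-1558) = sqrt(-770526) + 1558 = 3*I*sqrt(85614) + 1558 = 1558 + 3*I*sqrt(85614)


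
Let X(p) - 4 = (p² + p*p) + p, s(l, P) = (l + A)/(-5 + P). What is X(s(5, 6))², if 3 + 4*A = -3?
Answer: 1024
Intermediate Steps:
A = -3/2 (A = -¾ + (¼)*(-3) = -¾ - ¾ = -3/2 ≈ -1.5000)
s(l, P) = (-3/2 + l)/(-5 + P) (s(l, P) = (l - 3/2)/(-5 + P) = (-3/2 + l)/(-5 + P))
X(p) = 4 + p + 2*p² (X(p) = 4 + ((p² + p*p) + p) = 4 + ((p² + p²) + p) = 4 + (2*p² + p) = 4 + (p + 2*p²) = 4 + p + 2*p²)
X(s(5, 6))² = (4 + (-3/2 + 5)/(-5 + 6) + 2*((-3/2 + 5)/(-5 + 6))²)² = (4 + (7/2)/1 + 2*((7/2)/1)²)² = (4 + 1*(7/2) + 2*(1*(7/2))²)² = (4 + 7/2 + 2*(7/2)²)² = (4 + 7/2 + 2*(49/4))² = (4 + 7/2 + 49/2)² = 32² = 1024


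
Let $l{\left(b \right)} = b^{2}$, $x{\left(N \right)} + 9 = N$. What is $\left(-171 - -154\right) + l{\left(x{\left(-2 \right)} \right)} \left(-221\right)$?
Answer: $-26758$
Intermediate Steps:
$x{\left(N \right)} = -9 + N$
$\left(-171 - -154\right) + l{\left(x{\left(-2 \right)} \right)} \left(-221\right) = \left(-171 - -154\right) + \left(-9 - 2\right)^{2} \left(-221\right) = \left(-171 + 154\right) + \left(-11\right)^{2} \left(-221\right) = -17 + 121 \left(-221\right) = -17 - 26741 = -26758$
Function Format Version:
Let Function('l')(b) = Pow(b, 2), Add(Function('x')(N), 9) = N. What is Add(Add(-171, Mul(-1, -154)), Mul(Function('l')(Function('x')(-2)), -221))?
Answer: -26758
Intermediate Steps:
Function('x')(N) = Add(-9, N)
Add(Add(-171, Mul(-1, -154)), Mul(Function('l')(Function('x')(-2)), -221)) = Add(Add(-171, Mul(-1, -154)), Mul(Pow(Add(-9, -2), 2), -221)) = Add(Add(-171, 154), Mul(Pow(-11, 2), -221)) = Add(-17, Mul(121, -221)) = Add(-17, -26741) = -26758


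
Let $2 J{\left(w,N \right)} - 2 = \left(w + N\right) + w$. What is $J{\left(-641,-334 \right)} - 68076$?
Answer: $-68883$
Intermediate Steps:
$J{\left(w,N \right)} = 1 + w + \frac{N}{2}$ ($J{\left(w,N \right)} = 1 + \frac{\left(w + N\right) + w}{2} = 1 + \frac{\left(N + w\right) + w}{2} = 1 + \frac{N + 2 w}{2} = 1 + \left(w + \frac{N}{2}\right) = 1 + w + \frac{N}{2}$)
$J{\left(-641,-334 \right)} - 68076 = \left(1 - 641 + \frac{1}{2} \left(-334\right)\right) - 68076 = \left(1 - 641 - 167\right) - 68076 = -807 - 68076 = -68883$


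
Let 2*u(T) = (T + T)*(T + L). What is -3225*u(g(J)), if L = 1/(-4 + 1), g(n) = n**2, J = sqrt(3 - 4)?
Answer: -4300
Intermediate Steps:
J = I (J = sqrt(-1) = I ≈ 1.0*I)
L = -1/3 (L = 1/(-3) = -1/3 ≈ -0.33333)
u(T) = T*(-1/3 + T) (u(T) = ((T + T)*(T - 1/3))/2 = ((2*T)*(-1/3 + T))/2 = (2*T*(-1/3 + T))/2 = T*(-1/3 + T))
-3225*u(g(J)) = -3225*I**2*(-1/3 + I**2) = -(-3225)*(-1/3 - 1) = -(-3225)*(-4)/3 = -3225*4/3 = -4300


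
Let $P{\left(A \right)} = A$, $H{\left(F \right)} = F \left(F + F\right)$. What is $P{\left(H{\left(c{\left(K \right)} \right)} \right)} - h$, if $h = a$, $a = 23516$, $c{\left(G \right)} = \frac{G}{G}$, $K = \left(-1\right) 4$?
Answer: $-23514$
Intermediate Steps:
$K = -4$
$c{\left(G \right)} = 1$
$H{\left(F \right)} = 2 F^{2}$ ($H{\left(F \right)} = F 2 F = 2 F^{2}$)
$h = 23516$
$P{\left(H{\left(c{\left(K \right)} \right)} \right)} - h = 2 \cdot 1^{2} - 23516 = 2 \cdot 1 - 23516 = 2 - 23516 = -23514$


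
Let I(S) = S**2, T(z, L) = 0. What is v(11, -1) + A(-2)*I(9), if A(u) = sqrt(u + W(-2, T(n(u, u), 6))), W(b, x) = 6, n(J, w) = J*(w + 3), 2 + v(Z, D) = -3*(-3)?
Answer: 169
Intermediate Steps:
v(Z, D) = 7 (v(Z, D) = -2 - 3*(-3) = -2 + 9 = 7)
n(J, w) = J*(3 + w)
A(u) = sqrt(6 + u) (A(u) = sqrt(u + 6) = sqrt(6 + u))
v(11, -1) + A(-2)*I(9) = 7 + sqrt(6 - 2)*9**2 = 7 + sqrt(4)*81 = 7 + 2*81 = 7 + 162 = 169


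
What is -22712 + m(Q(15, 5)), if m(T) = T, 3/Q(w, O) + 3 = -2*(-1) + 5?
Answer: -90845/4 ≈ -22711.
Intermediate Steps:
Q(w, O) = ¾ (Q(w, O) = 3/(-3 + (-2*(-1) + 5)) = 3/(-3 + (2 + 5)) = 3/(-3 + 7) = 3/4 = 3*(¼) = ¾)
-22712 + m(Q(15, 5)) = -22712 + ¾ = -90845/4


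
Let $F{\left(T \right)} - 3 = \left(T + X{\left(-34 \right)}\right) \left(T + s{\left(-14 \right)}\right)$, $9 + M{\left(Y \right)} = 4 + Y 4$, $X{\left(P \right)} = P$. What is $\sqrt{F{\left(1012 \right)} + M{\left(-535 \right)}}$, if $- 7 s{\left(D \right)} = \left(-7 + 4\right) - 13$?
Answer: $\frac{\sqrt{48501642}}{7} \approx 994.9$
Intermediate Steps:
$M{\left(Y \right)} = -5 + 4 Y$ ($M{\left(Y \right)} = -9 + \left(4 + Y 4\right) = -9 + \left(4 + 4 Y\right) = -5 + 4 Y$)
$s{\left(D \right)} = \frac{16}{7}$ ($s{\left(D \right)} = - \frac{\left(-7 + 4\right) - 13}{7} = - \frac{-3 - 13}{7} = \left(- \frac{1}{7}\right) \left(-16\right) = \frac{16}{7}$)
$F{\left(T \right)} = 3 + \left(-34 + T\right) \left(\frac{16}{7} + T\right)$ ($F{\left(T \right)} = 3 + \left(T - 34\right) \left(T + \frac{16}{7}\right) = 3 + \left(-34 + T\right) \left(\frac{16}{7} + T\right)$)
$\sqrt{F{\left(1012 \right)} + M{\left(-535 \right)}} = \sqrt{\left(- \frac{523}{7} + 1012^{2} - \frac{224664}{7}\right) + \left(-5 + 4 \left(-535\right)\right)} = \sqrt{\left(- \frac{523}{7} + 1024144 - \frac{224664}{7}\right) - 2145} = \sqrt{\frac{6943821}{7} - 2145} = \sqrt{\frac{6928806}{7}} = \frac{\sqrt{48501642}}{7}$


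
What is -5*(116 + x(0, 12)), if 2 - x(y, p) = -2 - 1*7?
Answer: -635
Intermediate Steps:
x(y, p) = 11 (x(y, p) = 2 - (-2 - 1*7) = 2 - (-2 - 7) = 2 - 1*(-9) = 2 + 9 = 11)
-5*(116 + x(0, 12)) = -5*(116 + 11) = -5*127 = -635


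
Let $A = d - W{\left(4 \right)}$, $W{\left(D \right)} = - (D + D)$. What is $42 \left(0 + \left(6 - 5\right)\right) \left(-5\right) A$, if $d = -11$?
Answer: $630$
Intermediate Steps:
$W{\left(D \right)} = - 2 D$
$A = -3$ ($A = -11 - \left(-2\right) 4 = -11 - -8 = -11 + 8 = -3$)
$42 \left(0 + \left(6 - 5\right)\right) \left(-5\right) A = 42 \left(0 + \left(6 - 5\right)\right) \left(-5\right) \left(-3\right) = 42 \left(0 + 1\right) \left(-5\right) \left(-3\right) = 42 \cdot 1 \left(-5\right) \left(-3\right) = 42 \left(-5\right) \left(-3\right) = \left(-210\right) \left(-3\right) = 630$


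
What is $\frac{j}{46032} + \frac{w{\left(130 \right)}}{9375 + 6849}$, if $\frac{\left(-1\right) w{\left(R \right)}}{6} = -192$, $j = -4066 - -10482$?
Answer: $\frac{102293}{486213} \approx 0.21039$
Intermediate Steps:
$j = 6416$ ($j = -4066 + 10482 = 6416$)
$w{\left(R \right)} = 1152$ ($w{\left(R \right)} = \left(-6\right) \left(-192\right) = 1152$)
$\frac{j}{46032} + \frac{w{\left(130 \right)}}{9375 + 6849} = \frac{6416}{46032} + \frac{1152}{9375 + 6849} = 6416 \cdot \frac{1}{46032} + \frac{1152}{16224} = \frac{401}{2877} + 1152 \cdot \frac{1}{16224} = \frac{401}{2877} + \frac{12}{169} = \frac{102293}{486213}$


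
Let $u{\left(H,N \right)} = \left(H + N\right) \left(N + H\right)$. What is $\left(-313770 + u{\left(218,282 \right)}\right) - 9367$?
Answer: $-73137$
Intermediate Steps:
$u{\left(H,N \right)} = \left(H + N\right)^{2}$ ($u{\left(H,N \right)} = \left(H + N\right) \left(H + N\right) = \left(H + N\right)^{2}$)
$\left(-313770 + u{\left(218,282 \right)}\right) - 9367 = \left(-313770 + \left(218 + 282\right)^{2}\right) - 9367 = \left(-313770 + 500^{2}\right) - 9367 = \left(-313770 + 250000\right) - 9367 = -63770 - 9367 = -73137$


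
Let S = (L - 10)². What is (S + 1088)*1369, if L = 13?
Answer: 1501793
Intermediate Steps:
S = 9 (S = (13 - 10)² = 3² = 9)
(S + 1088)*1369 = (9 + 1088)*1369 = 1097*1369 = 1501793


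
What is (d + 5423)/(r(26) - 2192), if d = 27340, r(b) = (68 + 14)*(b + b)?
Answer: 32763/2072 ≈ 15.812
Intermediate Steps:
r(b) = 164*b (r(b) = 82*(2*b) = 164*b)
(d + 5423)/(r(26) - 2192) = (27340 + 5423)/(164*26 - 2192) = 32763/(4264 - 2192) = 32763/2072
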